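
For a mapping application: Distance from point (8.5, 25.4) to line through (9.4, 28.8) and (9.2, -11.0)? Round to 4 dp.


|cross product| = 35.14
|line direction| = sqrt(1584.08) = 39.8005
Distance = 35.14/sqrt(1584.08) = 0.8829

0.8829


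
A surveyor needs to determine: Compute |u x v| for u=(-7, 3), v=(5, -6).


|u x v| = |(-7)*(-6) - 3*5|
= |42 - 15| = 27

27


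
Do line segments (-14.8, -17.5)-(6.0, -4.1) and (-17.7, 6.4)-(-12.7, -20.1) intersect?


Cross products: d1=-42.65, d2=575.55, d3=535.98, d4=-82.22
d1*d2 < 0 and d3*d4 < 0? yes

Yes, they intersect


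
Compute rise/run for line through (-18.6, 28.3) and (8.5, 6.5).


slope = (y2-y1)/(x2-x1) = (6.5-28.3)/(8.5-(-18.6)) = (-21.8)/27.1 = -0.8044

-0.8044


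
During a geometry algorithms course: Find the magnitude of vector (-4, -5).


|u| = sqrt((-4)^2 + (-5)^2) = sqrt(41) = 6.4031

6.4031


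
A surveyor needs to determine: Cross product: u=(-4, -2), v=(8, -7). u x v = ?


u x v = u_x*v_y - u_y*v_x = (-4)*(-7) - (-2)*8
= 28 - (-16) = 44

44


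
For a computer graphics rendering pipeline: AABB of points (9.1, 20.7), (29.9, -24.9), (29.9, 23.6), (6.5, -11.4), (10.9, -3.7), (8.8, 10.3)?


x range: [6.5, 29.9]
y range: [-24.9, 23.6]
Bounding box: (6.5,-24.9) to (29.9,23.6)

(6.5,-24.9) to (29.9,23.6)


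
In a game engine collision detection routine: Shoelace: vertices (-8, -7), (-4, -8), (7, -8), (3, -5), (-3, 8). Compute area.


Shoelace sum: ((-8)*(-8) - (-4)*(-7)) + ((-4)*(-8) - 7*(-8)) + (7*(-5) - 3*(-8)) + (3*8 - (-3)*(-5)) + ((-3)*(-7) - (-8)*8)
= 207
Area = |207|/2 = 103.5

103.5


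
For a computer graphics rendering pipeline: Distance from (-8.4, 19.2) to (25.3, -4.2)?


dx=33.7, dy=-23.4
d^2 = 33.7^2 + (-23.4)^2 = 1683.25
d = sqrt(1683.25) = 41.0274

41.0274


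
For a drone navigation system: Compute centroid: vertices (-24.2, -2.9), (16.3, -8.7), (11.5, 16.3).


Centroid = ((x_A+x_B+x_C)/3, (y_A+y_B+y_C)/3)
= (((-24.2)+16.3+11.5)/3, ((-2.9)+(-8.7)+16.3)/3)
= (1.2, 1.5667)

(1.2, 1.5667)


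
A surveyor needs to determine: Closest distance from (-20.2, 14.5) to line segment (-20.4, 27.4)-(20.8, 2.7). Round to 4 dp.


Project P onto AB: t = 0.1417 (clamped to [0,1])
Closest point on segment: (-14.5639, 23.9012)
Distance: 10.9612

10.9612


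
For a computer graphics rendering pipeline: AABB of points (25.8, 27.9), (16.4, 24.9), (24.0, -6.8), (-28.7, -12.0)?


x range: [-28.7, 25.8]
y range: [-12, 27.9]
Bounding box: (-28.7,-12) to (25.8,27.9)

(-28.7,-12) to (25.8,27.9)


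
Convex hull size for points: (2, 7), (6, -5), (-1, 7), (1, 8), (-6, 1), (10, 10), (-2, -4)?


Convex hull vertices (CCW): (-6, 1), (-2, -4), (6, -5), (10, 10), (1, 8), (-1, 7)
Count = 6

6


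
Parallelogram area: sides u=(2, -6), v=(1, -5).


|u x v| = |2*(-5) - (-6)*1|
= |(-10) - (-6)| = 4

4


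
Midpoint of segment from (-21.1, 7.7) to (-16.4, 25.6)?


M = (((-21.1)+(-16.4))/2, (7.7+25.6)/2)
= (-18.75, 16.65)

(-18.75, 16.65)


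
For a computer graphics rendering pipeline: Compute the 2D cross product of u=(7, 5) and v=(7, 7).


u x v = u_x*v_y - u_y*v_x = 7*7 - 5*7
= 49 - 35 = 14

14


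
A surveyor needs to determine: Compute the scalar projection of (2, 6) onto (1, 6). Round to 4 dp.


u.v = 38, |v| = sqrt(37) = 6.0828
Scalar projection = u.v / |v| = 38 / sqrt(37) = 6.2472

6.2472


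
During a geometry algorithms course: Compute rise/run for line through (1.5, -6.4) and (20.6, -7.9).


slope = (y2-y1)/(x2-x1) = ((-7.9)-(-6.4))/(20.6-1.5) = (-1.5)/19.1 = -0.0785

-0.0785


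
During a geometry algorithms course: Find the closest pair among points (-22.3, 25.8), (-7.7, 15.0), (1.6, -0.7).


d(P0,P1) = 18.1604, d(P0,P2) = 35.6856, d(P1,P2) = 18.2477
Closest: P0 and P1

Closest pair: (-22.3, 25.8) and (-7.7, 15.0), distance = 18.1604


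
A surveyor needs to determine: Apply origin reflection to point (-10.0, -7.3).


Reflection over origin: (x,y) -> (-x,-y)
(-10, -7.3) -> (10, 7.3)

(10, 7.3)


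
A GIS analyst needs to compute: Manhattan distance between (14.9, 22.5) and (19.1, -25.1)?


|14.9-19.1| + |22.5-(-25.1)| = 4.2 + 47.6 = 51.8

51.8


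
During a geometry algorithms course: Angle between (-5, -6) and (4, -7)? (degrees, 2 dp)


u.v = 22, |u| = sqrt(61) = 7.8102, |v| = sqrt(65) = 8.0623
cos(theta) = u.v/(|u||v|) = 22/sqrt(3965) = 0.349382
theta = acos(0.349382) = 69.55 degrees

69.55 degrees


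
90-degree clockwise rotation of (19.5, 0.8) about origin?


90° CW: (x,y) -> (y, -x)
(19.5,0.8) -> (0.8, -19.5)

(0.8, -19.5)


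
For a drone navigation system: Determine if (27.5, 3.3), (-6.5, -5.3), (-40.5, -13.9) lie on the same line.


Cross product: ((-6.5)-27.5)*((-13.9)-3.3) - ((-5.3)-3.3)*((-40.5)-27.5)
= 0

Yes, collinear


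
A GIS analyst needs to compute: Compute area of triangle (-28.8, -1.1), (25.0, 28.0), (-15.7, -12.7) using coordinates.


Area = |x_A(y_B-y_C) + x_B(y_C-y_A) + x_C(y_A-y_B)|/2
= |(-1172.16) + (-290) + 456.87|/2
= 1005.29/2 = 502.645

502.645


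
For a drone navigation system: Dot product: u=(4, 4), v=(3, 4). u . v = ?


u . v = u_x*v_x + u_y*v_y = 4*3 + 4*4
= 12 + 16 = 28

28


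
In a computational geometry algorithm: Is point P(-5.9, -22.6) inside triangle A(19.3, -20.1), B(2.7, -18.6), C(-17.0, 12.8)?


Cross products: AB x AP = 79.3, BC x BP = 348.84, CA x CP = -919.83
All same sign? no

No, outside


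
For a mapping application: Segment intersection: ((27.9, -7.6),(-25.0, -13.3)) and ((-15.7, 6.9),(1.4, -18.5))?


Cross products: d1=859.49, d2=-581.64, d3=-1015.57, d4=425.56
d1*d2 < 0 and d3*d4 < 0? yes

Yes, they intersect


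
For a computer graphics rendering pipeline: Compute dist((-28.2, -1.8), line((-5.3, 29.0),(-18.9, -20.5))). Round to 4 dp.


|cross product| = 714.67
|line direction| = sqrt(2635.21) = 51.3343
Distance = 714.67/sqrt(2635.21) = 13.9219

13.9219


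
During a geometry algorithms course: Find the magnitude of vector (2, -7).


|u| = sqrt(2^2 + (-7)^2) = sqrt(53) = 7.2801

7.2801


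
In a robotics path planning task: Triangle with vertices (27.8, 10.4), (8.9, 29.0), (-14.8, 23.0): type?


Side lengths squared: AB^2=703.17, BC^2=597.69, CA^2=1973.52
Sorted: [597.69, 703.17, 1973.52]
By sides: Scalene, By angles: Obtuse

Scalene, Obtuse


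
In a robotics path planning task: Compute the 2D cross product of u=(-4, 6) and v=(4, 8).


u x v = u_x*v_y - u_y*v_x = (-4)*8 - 6*4
= (-32) - 24 = -56

-56


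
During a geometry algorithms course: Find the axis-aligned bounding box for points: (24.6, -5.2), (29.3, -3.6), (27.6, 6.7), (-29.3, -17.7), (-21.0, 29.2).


x range: [-29.3, 29.3]
y range: [-17.7, 29.2]
Bounding box: (-29.3,-17.7) to (29.3,29.2)

(-29.3,-17.7) to (29.3,29.2)


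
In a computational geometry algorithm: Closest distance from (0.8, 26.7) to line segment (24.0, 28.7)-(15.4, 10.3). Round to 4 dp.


Project P onto AB: t = 0.5729 (clamped to [0,1])
Closest point on segment: (19.0733, 18.1592)
Distance: 20.1708

20.1708


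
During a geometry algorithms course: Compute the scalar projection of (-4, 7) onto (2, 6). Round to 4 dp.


u.v = 34, |v| = sqrt(40) = 6.3246
Scalar projection = u.v / |v| = 34 / sqrt(40) = 5.3759

5.3759


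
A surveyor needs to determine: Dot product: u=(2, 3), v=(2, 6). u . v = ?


u . v = u_x*v_x + u_y*v_y = 2*2 + 3*6
= 4 + 18 = 22

22


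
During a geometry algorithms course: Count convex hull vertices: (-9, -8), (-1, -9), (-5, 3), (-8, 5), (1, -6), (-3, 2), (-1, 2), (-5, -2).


Convex hull vertices (CCW): (-9, -8), (-1, -9), (1, -6), (-1, 2), (-8, 5)
Count = 5

5


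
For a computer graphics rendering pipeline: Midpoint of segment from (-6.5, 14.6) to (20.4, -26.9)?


M = (((-6.5)+20.4)/2, (14.6+(-26.9))/2)
= (6.95, -6.15)

(6.95, -6.15)


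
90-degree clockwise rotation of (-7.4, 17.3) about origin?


90° CW: (x,y) -> (y, -x)
(-7.4,17.3) -> (17.3, 7.4)

(17.3, 7.4)


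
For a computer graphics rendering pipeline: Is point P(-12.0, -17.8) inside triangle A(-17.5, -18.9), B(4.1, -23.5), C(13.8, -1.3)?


Cross products: AB x AP = 49.06, BC x BP = 412.71, CA x CP = 62.37
All same sign? yes

Yes, inside


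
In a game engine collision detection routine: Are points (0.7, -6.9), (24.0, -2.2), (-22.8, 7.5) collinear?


Cross product: (24-0.7)*(7.5-(-6.9)) - ((-2.2)-(-6.9))*((-22.8)-0.7)
= 445.97

No, not collinear


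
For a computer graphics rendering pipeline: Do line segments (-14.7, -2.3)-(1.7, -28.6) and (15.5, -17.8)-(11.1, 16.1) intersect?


Cross products: d1=955.58, d2=515.34, d3=540.06, d4=980.3
d1*d2 < 0 and d3*d4 < 0? no

No, they don't intersect


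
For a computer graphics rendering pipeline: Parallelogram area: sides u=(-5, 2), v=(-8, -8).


|u x v| = |(-5)*(-8) - 2*(-8)|
= |40 - (-16)| = 56

56


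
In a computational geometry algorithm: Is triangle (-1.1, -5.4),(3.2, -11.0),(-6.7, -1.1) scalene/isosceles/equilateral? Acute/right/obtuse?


Side lengths squared: AB^2=49.85, BC^2=196.02, CA^2=49.85
Sorted: [49.85, 49.85, 196.02]
By sides: Isosceles, By angles: Obtuse

Isosceles, Obtuse


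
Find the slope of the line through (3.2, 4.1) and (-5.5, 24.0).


slope = (y2-y1)/(x2-x1) = (24-4.1)/((-5.5)-3.2) = 19.9/(-8.7) = -2.2874

-2.2874


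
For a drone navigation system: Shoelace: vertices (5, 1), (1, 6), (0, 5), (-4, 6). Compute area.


Shoelace sum: (5*6 - 1*1) + (1*5 - 0*6) + (0*6 - (-4)*5) + ((-4)*1 - 5*6)
= 20
Area = |20|/2 = 10

10


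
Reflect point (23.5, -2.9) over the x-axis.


Reflection over x-axis: (x,y) -> (x,-y)
(23.5, -2.9) -> (23.5, 2.9)

(23.5, 2.9)


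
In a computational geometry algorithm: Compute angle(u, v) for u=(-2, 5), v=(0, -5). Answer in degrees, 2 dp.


u.v = -25, |u| = sqrt(29) = 5.3852, |v| = sqrt(25) = 5
cos(theta) = u.v/(|u||v|) = -25/sqrt(725) = -0.928477
theta = acos(-0.928477) = 158.2 degrees

158.2 degrees


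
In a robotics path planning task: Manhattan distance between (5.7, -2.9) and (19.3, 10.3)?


|5.7-19.3| + |(-2.9)-10.3| = 13.6 + 13.2 = 26.8

26.8


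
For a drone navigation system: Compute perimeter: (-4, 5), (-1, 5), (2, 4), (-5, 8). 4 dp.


Sides: (-4, 5)->(-1, 5): sqrt(9) = 3, (-1, 5)->(2, 4): sqrt(10) = 3.162278, (2, 4)->(-5, 8): sqrt(65) = 8.062258, (-5, 8)->(-4, 5): sqrt(10) = 3.162278
Sum = 17.386814
Perimeter = 17.3868

17.3868


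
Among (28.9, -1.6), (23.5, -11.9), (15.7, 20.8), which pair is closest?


d(P0,P1) = 11.6297, d(P0,P2) = 26, d(P1,P2) = 33.6174
Closest: P0 and P1

Closest pair: (28.9, -1.6) and (23.5, -11.9), distance = 11.6297


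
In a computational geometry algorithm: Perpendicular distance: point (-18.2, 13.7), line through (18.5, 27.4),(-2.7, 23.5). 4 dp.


|cross product| = 147.31
|line direction| = sqrt(464.65) = 21.5557
Distance = 147.31/sqrt(464.65) = 6.8339

6.8339


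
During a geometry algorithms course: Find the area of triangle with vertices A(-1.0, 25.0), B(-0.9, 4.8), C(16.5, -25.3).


Area = |x_A(y_B-y_C) + x_B(y_C-y_A) + x_C(y_A-y_B)|/2
= |(-30.1) + 45.27 + 333.3|/2
= 348.47/2 = 174.235

174.235


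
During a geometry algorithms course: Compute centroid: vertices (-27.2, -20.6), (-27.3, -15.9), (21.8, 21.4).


Centroid = ((x_A+x_B+x_C)/3, (y_A+y_B+y_C)/3)
= (((-27.2)+(-27.3)+21.8)/3, ((-20.6)+(-15.9)+21.4)/3)
= (-10.9, -5.0333)

(-10.9, -5.0333)


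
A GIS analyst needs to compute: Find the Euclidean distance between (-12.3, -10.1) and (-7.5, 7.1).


dx=4.8, dy=17.2
d^2 = 4.8^2 + 17.2^2 = 318.88
d = sqrt(318.88) = 17.8572

17.8572


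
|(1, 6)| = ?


|u| = sqrt(1^2 + 6^2) = sqrt(37) = 6.0828

6.0828


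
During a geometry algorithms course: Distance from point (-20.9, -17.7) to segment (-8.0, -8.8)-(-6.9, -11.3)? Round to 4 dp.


Project P onto AB: t = 1 (clamped to [0,1])
Closest point on segment: (-6.9, -11.3)
Distance: 15.3935

15.3935


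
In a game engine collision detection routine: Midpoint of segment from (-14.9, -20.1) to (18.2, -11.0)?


M = (((-14.9)+18.2)/2, ((-20.1)+(-11))/2)
= (1.65, -15.55)

(1.65, -15.55)


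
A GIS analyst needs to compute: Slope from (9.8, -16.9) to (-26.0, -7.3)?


slope = (y2-y1)/(x2-x1) = ((-7.3)-(-16.9))/((-26)-9.8) = 9.6/(-35.8) = -0.2682

-0.2682


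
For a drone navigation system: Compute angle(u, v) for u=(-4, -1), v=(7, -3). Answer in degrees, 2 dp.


u.v = -25, |u| = sqrt(17) = 4.1231, |v| = sqrt(58) = 7.6158
cos(theta) = u.v/(|u||v|) = -25/sqrt(986) = -0.796162
theta = acos(-0.796162) = 142.77 degrees

142.77 degrees


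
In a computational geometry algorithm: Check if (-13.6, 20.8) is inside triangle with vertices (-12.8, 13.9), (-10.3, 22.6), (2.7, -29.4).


Cross products: AB x AP = 24.21, BC x BP = -195, CA x CP = -72.31
All same sign? no

No, outside


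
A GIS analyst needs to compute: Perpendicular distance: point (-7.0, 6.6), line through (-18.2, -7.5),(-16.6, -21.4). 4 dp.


|cross product| = 178.24
|line direction| = sqrt(195.77) = 13.9918
Distance = 178.24/sqrt(195.77) = 12.7389

12.7389


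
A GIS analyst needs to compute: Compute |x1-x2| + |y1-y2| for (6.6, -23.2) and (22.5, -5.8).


|6.6-22.5| + |(-23.2)-(-5.8)| = 15.9 + 17.4 = 33.3

33.3


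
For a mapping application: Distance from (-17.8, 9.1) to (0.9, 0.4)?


dx=18.7, dy=-8.7
d^2 = 18.7^2 + (-8.7)^2 = 425.38
d = sqrt(425.38) = 20.6247

20.6247


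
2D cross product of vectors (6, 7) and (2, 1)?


u x v = u_x*v_y - u_y*v_x = 6*1 - 7*2
= 6 - 14 = -8

-8


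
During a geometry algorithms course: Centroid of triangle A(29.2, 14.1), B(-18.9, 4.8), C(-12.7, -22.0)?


Centroid = ((x_A+x_B+x_C)/3, (y_A+y_B+y_C)/3)
= ((29.2+(-18.9)+(-12.7))/3, (14.1+4.8+(-22))/3)
= (-0.8, -1.0333)

(-0.8, -1.0333)


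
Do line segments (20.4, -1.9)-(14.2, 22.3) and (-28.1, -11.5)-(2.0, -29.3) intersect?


Cross products: d1=1152.26, d2=1770.32, d3=1233.22, d4=615.16
d1*d2 < 0 and d3*d4 < 0? no

No, they don't intersect


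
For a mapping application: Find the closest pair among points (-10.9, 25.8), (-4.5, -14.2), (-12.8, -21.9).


d(P0,P1) = 40.5088, d(P0,P2) = 47.7378, d(P1,P2) = 11.3217
Closest: P1 and P2

Closest pair: (-4.5, -14.2) and (-12.8, -21.9), distance = 11.3217


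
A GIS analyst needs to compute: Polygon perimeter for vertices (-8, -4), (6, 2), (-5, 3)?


Sides: (-8, -4)->(6, 2): sqrt(232) = 15.231546, (6, 2)->(-5, 3): sqrt(122) = 11.045361, (-5, 3)->(-8, -4): sqrt(58) = 7.615773
Sum = 33.89268
Perimeter = 33.8927

33.8927


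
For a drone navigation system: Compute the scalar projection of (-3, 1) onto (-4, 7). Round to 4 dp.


u.v = 19, |v| = sqrt(65) = 8.0623
Scalar projection = u.v / |v| = 19 / sqrt(65) = 2.3567

2.3567


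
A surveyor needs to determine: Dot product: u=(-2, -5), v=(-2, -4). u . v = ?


u . v = u_x*v_x + u_y*v_y = (-2)*(-2) + (-5)*(-4)
= 4 + 20 = 24

24


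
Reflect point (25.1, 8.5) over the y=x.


Reflection over y=x: (x,y) -> (y,x)
(25.1, 8.5) -> (8.5, 25.1)

(8.5, 25.1)


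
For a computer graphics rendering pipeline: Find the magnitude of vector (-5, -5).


|u| = sqrt((-5)^2 + (-5)^2) = sqrt(50) = 7.0711

7.0711


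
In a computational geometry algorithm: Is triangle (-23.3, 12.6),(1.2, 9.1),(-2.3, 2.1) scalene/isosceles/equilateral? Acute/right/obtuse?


Side lengths squared: AB^2=612.5, BC^2=61.25, CA^2=551.25
Sorted: [61.25, 551.25, 612.5]
By sides: Scalene, By angles: Right

Scalene, Right


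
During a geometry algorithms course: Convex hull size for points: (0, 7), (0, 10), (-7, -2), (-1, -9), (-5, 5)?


Convex hull vertices (CCW): (-7, -2), (-1, -9), (0, 7), (0, 10), (-5, 5)
Count = 5

5


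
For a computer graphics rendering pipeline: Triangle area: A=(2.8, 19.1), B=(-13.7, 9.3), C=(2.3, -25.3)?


Area = |x_A(y_B-y_C) + x_B(y_C-y_A) + x_C(y_A-y_B)|/2
= |96.88 + 608.28 + 22.54|/2
= 727.7/2 = 363.85

363.85


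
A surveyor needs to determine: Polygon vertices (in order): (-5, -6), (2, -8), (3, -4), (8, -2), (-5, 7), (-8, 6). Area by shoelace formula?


Shoelace sum: ((-5)*(-8) - 2*(-6)) + (2*(-4) - 3*(-8)) + (3*(-2) - 8*(-4)) + (8*7 - (-5)*(-2)) + ((-5)*6 - (-8)*7) + ((-8)*(-6) - (-5)*6)
= 244
Area = |244|/2 = 122

122


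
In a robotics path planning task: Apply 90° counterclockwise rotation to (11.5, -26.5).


90° CCW: (x,y) -> (-y, x)
(11.5,-26.5) -> (26.5, 11.5)

(26.5, 11.5)


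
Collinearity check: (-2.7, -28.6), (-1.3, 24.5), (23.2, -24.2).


Cross product: ((-1.3)-(-2.7))*((-24.2)-(-28.6)) - (24.5-(-28.6))*(23.2-(-2.7))
= -1369.13

No, not collinear


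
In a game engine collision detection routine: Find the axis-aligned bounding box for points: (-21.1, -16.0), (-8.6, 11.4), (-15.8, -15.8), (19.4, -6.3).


x range: [-21.1, 19.4]
y range: [-16, 11.4]
Bounding box: (-21.1,-16) to (19.4,11.4)

(-21.1,-16) to (19.4,11.4)


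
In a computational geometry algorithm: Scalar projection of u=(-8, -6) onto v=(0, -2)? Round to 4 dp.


u.v = 12, |v| = sqrt(4) = 2
Scalar projection = u.v / |v| = 12 / sqrt(4) = 6

6


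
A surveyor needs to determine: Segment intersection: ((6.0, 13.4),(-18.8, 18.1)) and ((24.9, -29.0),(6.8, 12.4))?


Cross products: d1=15.02, d2=956.67, d3=962.69, d4=21.04
d1*d2 < 0 and d3*d4 < 0? no

No, they don't intersect


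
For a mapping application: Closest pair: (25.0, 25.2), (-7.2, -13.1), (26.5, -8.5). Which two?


d(P0,P1) = 50.0373, d(P0,P2) = 33.7334, d(P1,P2) = 34.0125
Closest: P0 and P2

Closest pair: (25.0, 25.2) and (26.5, -8.5), distance = 33.7334


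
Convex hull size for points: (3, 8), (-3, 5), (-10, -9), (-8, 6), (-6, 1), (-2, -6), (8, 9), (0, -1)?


Convex hull vertices (CCW): (-10, -9), (-2, -6), (8, 9), (-8, 6)
Count = 4

4


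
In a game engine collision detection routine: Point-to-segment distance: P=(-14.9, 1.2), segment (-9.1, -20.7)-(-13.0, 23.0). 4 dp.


Project P onto AB: t = 0.5089 (clamped to [0,1])
Closest point on segment: (-11.0848, 1.5405)
Distance: 3.8303

3.8303


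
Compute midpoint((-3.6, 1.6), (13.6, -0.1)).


M = (((-3.6)+13.6)/2, (1.6+(-0.1))/2)
= (5, 0.75)

(5, 0.75)


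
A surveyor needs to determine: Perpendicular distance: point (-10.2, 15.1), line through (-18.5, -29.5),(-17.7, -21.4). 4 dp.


|cross product| = 31.55
|line direction| = sqrt(66.25) = 8.1394
Distance = 31.55/sqrt(66.25) = 3.8762

3.8762


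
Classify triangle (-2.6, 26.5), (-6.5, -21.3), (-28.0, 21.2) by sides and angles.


Side lengths squared: AB^2=2300.05, BC^2=2268.5, CA^2=673.25
Sorted: [673.25, 2268.5, 2300.05]
By sides: Scalene, By angles: Acute

Scalene, Acute


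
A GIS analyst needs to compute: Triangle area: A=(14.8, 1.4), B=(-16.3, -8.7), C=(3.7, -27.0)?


Area = |x_A(y_B-y_C) + x_B(y_C-y_A) + x_C(y_A-y_B)|/2
= |270.84 + 462.92 + 37.37|/2
= 771.13/2 = 385.565

385.565


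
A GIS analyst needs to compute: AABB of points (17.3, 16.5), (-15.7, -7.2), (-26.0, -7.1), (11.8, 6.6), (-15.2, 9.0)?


x range: [-26, 17.3]
y range: [-7.2, 16.5]
Bounding box: (-26,-7.2) to (17.3,16.5)

(-26,-7.2) to (17.3,16.5)


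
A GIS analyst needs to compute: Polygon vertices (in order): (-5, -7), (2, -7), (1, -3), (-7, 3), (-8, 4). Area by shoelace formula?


Shoelace sum: ((-5)*(-7) - 2*(-7)) + (2*(-3) - 1*(-7)) + (1*3 - (-7)*(-3)) + ((-7)*4 - (-8)*3) + ((-8)*(-7) - (-5)*4)
= 104
Area = |104|/2 = 52

52


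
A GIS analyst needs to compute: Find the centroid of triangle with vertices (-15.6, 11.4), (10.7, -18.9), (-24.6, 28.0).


Centroid = ((x_A+x_B+x_C)/3, (y_A+y_B+y_C)/3)
= (((-15.6)+10.7+(-24.6))/3, (11.4+(-18.9)+28)/3)
= (-9.8333, 6.8333)

(-9.8333, 6.8333)


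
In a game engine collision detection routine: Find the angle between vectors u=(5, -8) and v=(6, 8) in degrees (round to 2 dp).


u.v = -34, |u| = sqrt(89) = 9.434, |v| = sqrt(100) = 10
cos(theta) = u.v/(|u||v|) = -34/sqrt(8900) = -0.360399
theta = acos(-0.360399) = 111.12 degrees

111.12 degrees


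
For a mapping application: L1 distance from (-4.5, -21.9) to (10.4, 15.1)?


|(-4.5)-10.4| + |(-21.9)-15.1| = 14.9 + 37 = 51.9

51.9


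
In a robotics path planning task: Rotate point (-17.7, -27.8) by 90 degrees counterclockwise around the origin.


90° CCW: (x,y) -> (-y, x)
(-17.7,-27.8) -> (27.8, -17.7)

(27.8, -17.7)


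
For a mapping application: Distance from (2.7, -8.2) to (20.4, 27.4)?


dx=17.7, dy=35.6
d^2 = 17.7^2 + 35.6^2 = 1580.65
d = sqrt(1580.65) = 39.7574

39.7574


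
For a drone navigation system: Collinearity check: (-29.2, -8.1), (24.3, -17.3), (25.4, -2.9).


Cross product: (24.3-(-29.2))*((-2.9)-(-8.1)) - ((-17.3)-(-8.1))*(25.4-(-29.2))
= 780.52

No, not collinear


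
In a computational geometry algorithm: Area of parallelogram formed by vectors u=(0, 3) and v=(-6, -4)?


|u x v| = |0*(-4) - 3*(-6)|
= |0 - (-18)| = 18

18


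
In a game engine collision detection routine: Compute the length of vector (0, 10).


|u| = sqrt(0^2 + 10^2) = sqrt(100) = 10

10


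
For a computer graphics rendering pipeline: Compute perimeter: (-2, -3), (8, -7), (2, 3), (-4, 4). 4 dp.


Sides: (-2, -3)->(8, -7): sqrt(116) = 10.77033, (8, -7)->(2, 3): sqrt(136) = 11.661904, (2, 3)->(-4, 4): sqrt(37) = 6.082763, (-4, 4)->(-2, -3): sqrt(53) = 7.28011
Sum = 35.795107
Perimeter = 35.7951

35.7951


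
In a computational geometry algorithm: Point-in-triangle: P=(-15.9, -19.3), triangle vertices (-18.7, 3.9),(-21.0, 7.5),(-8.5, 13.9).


Cross products: AB x AP = 43.28, BC x BP = -367.64, CA x CP = 264.64
All same sign? no

No, outside


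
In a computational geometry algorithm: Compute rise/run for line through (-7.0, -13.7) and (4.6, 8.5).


slope = (y2-y1)/(x2-x1) = (8.5-(-13.7))/(4.6-(-7)) = 22.2/11.6 = 1.9138

1.9138


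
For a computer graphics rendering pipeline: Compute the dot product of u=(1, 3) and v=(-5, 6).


u . v = u_x*v_x + u_y*v_y = 1*(-5) + 3*6
= (-5) + 18 = 13

13


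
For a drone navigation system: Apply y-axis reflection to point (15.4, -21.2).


Reflection over y-axis: (x,y) -> (-x,y)
(15.4, -21.2) -> (-15.4, -21.2)

(-15.4, -21.2)


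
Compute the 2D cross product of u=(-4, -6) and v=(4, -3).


u x v = u_x*v_y - u_y*v_x = (-4)*(-3) - (-6)*4
= 12 - (-24) = 36

36


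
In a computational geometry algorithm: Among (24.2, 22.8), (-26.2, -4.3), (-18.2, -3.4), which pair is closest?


d(P0,P1) = 57.2239, d(P0,P2) = 49.8417, d(P1,P2) = 8.0505
Closest: P1 and P2

Closest pair: (-26.2, -4.3) and (-18.2, -3.4), distance = 8.0505


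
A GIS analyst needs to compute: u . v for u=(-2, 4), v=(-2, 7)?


u . v = u_x*v_x + u_y*v_y = (-2)*(-2) + 4*7
= 4 + 28 = 32

32


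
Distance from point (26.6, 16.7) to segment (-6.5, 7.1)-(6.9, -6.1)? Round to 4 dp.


Project P onto AB: t = 0.8955 (clamped to [0,1])
Closest point on segment: (5.4994, -4.7203)
Distance: 30.0677

30.0677


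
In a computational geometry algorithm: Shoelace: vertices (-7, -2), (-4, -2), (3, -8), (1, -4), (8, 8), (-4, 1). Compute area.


Shoelace sum: ((-7)*(-2) - (-4)*(-2)) + ((-4)*(-8) - 3*(-2)) + (3*(-4) - 1*(-8)) + (1*8 - 8*(-4)) + (8*1 - (-4)*8) + ((-4)*(-2) - (-7)*1)
= 135
Area = |135|/2 = 67.5

67.5


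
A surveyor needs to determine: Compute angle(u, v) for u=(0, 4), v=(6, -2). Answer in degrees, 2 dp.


u.v = -8, |u| = sqrt(16) = 4, |v| = sqrt(40) = 6.3246
cos(theta) = u.v/(|u||v|) = -8/sqrt(640) = -0.316228
theta = acos(-0.316228) = 108.43 degrees

108.43 degrees


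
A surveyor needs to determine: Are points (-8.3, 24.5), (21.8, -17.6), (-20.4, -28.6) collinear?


Cross product: (21.8-(-8.3))*((-28.6)-24.5) - ((-17.6)-24.5)*((-20.4)-(-8.3))
= -2107.72

No, not collinear


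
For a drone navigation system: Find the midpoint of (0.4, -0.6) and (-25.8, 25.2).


M = ((0.4+(-25.8))/2, ((-0.6)+25.2)/2)
= (-12.7, 12.3)

(-12.7, 12.3)


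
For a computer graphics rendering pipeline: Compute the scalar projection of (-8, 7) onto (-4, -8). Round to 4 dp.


u.v = -24, |v| = sqrt(80) = 8.9443
Scalar projection = u.v / |v| = -24 / sqrt(80) = -2.6833

-2.6833


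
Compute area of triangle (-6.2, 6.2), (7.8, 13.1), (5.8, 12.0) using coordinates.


Area = |x_A(y_B-y_C) + x_B(y_C-y_A) + x_C(y_A-y_B)|/2
= |(-6.82) + 45.24 + (-40.02)|/2
= 1.6/2 = 0.8

0.8


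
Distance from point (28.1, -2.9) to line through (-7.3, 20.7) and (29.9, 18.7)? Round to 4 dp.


|cross product| = 807.12
|line direction| = sqrt(1387.84) = 37.2537
Distance = 807.12/sqrt(1387.84) = 21.6655

21.6655


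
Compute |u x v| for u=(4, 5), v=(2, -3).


|u x v| = |4*(-3) - 5*2|
= |(-12) - 10| = 22

22


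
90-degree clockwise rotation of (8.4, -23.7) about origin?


90° CW: (x,y) -> (y, -x)
(8.4,-23.7) -> (-23.7, -8.4)

(-23.7, -8.4)


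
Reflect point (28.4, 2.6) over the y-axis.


Reflection over y-axis: (x,y) -> (-x,y)
(28.4, 2.6) -> (-28.4, 2.6)

(-28.4, 2.6)


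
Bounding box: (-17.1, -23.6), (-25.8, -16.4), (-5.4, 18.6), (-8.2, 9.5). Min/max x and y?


x range: [-25.8, -5.4]
y range: [-23.6, 18.6]
Bounding box: (-25.8,-23.6) to (-5.4,18.6)

(-25.8,-23.6) to (-5.4,18.6)


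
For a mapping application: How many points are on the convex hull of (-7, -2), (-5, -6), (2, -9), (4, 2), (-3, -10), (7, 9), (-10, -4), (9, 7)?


Convex hull vertices (CCW): (-10, -4), (-3, -10), (2, -9), (9, 7), (7, 9)
Count = 5

5


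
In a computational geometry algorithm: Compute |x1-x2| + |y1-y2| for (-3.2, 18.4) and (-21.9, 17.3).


|(-3.2)-(-21.9)| + |18.4-17.3| = 18.7 + 1.1 = 19.8

19.8


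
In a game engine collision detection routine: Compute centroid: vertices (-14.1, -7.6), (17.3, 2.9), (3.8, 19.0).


Centroid = ((x_A+x_B+x_C)/3, (y_A+y_B+y_C)/3)
= (((-14.1)+17.3+3.8)/3, ((-7.6)+2.9+19)/3)
= (2.3333, 4.7667)

(2.3333, 4.7667)


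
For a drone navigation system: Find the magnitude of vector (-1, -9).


|u| = sqrt((-1)^2 + (-9)^2) = sqrt(82) = 9.0554

9.0554


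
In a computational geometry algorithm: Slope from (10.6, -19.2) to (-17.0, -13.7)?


slope = (y2-y1)/(x2-x1) = ((-13.7)-(-19.2))/((-17)-10.6) = 5.5/(-27.6) = -0.1993

-0.1993


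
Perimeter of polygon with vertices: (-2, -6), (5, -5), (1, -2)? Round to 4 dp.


Sides: (-2, -6)->(5, -5): sqrt(50) = 7.071068, (5, -5)->(1, -2): sqrt(25) = 5, (1, -2)->(-2, -6): sqrt(25) = 5
Sum = 17.071068
Perimeter = 17.0711

17.0711


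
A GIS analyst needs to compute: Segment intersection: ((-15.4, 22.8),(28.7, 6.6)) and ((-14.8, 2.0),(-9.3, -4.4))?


Cross products: d1=110.56, d2=303.7, d3=-907.56, d4=-1100.7
d1*d2 < 0 and d3*d4 < 0? no

No, they don't intersect


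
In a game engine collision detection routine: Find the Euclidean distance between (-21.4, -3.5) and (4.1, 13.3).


dx=25.5, dy=16.8
d^2 = 25.5^2 + 16.8^2 = 932.49
d = sqrt(932.49) = 30.5367

30.5367


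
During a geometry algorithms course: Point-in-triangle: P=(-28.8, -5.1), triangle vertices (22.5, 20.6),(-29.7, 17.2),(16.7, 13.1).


Cross products: AB x AP = 1167.12, BC x BP = -1031.03, CA x CP = 235.69
All same sign? no

No, outside


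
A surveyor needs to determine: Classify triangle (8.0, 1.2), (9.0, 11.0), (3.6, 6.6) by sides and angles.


Side lengths squared: AB^2=97.04, BC^2=48.52, CA^2=48.52
Sorted: [48.52, 48.52, 97.04]
By sides: Isosceles, By angles: Right

Isosceles, Right


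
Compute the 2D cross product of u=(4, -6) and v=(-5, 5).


u x v = u_x*v_y - u_y*v_x = 4*5 - (-6)*(-5)
= 20 - 30 = -10

-10


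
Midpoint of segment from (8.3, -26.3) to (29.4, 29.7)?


M = ((8.3+29.4)/2, ((-26.3)+29.7)/2)
= (18.85, 1.7)

(18.85, 1.7)


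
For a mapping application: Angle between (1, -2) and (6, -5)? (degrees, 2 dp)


u.v = 16, |u| = sqrt(5) = 2.2361, |v| = sqrt(61) = 7.8102
cos(theta) = u.v/(|u||v|) = 16/sqrt(305) = 0.916157
theta = acos(0.916157) = 23.63 degrees

23.63 degrees


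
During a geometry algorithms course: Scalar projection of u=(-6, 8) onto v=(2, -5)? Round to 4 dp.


u.v = -52, |v| = sqrt(29) = 5.3852
Scalar projection = u.v / |v| = -52 / sqrt(29) = -9.6562

-9.6562


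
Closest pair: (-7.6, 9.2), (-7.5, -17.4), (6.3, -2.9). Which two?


d(P0,P1) = 26.6002, d(P0,P2) = 18.4288, d(P1,P2) = 20.0172
Closest: P0 and P2

Closest pair: (-7.6, 9.2) and (6.3, -2.9), distance = 18.4288


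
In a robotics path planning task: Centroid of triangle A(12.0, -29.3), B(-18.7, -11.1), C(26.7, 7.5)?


Centroid = ((x_A+x_B+x_C)/3, (y_A+y_B+y_C)/3)
= ((12+(-18.7)+26.7)/3, ((-29.3)+(-11.1)+7.5)/3)
= (6.6667, -10.9667)

(6.6667, -10.9667)


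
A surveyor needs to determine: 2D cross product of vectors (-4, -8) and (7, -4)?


u x v = u_x*v_y - u_y*v_x = (-4)*(-4) - (-8)*7
= 16 - (-56) = 72

72


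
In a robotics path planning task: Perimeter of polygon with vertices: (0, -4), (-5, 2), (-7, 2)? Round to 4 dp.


Sides: (0, -4)->(-5, 2): sqrt(61) = 7.81025, (-5, 2)->(-7, 2): sqrt(4) = 2, (-7, 2)->(0, -4): sqrt(85) = 9.219544
Sum = 19.029794
Perimeter = 19.0298

19.0298


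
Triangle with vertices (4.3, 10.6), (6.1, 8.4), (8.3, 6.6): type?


Side lengths squared: AB^2=8.08, BC^2=8.08, CA^2=32
Sorted: [8.08, 8.08, 32]
By sides: Isosceles, By angles: Obtuse

Isosceles, Obtuse


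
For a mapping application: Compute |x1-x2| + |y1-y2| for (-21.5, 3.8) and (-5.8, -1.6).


|(-21.5)-(-5.8)| + |3.8-(-1.6)| = 15.7 + 5.4 = 21.1

21.1


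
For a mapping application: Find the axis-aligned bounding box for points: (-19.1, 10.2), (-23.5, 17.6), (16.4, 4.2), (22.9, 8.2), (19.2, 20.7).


x range: [-23.5, 22.9]
y range: [4.2, 20.7]
Bounding box: (-23.5,4.2) to (22.9,20.7)

(-23.5,4.2) to (22.9,20.7)


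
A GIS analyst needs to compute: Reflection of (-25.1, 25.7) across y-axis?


Reflection over y-axis: (x,y) -> (-x,y)
(-25.1, 25.7) -> (25.1, 25.7)

(25.1, 25.7)


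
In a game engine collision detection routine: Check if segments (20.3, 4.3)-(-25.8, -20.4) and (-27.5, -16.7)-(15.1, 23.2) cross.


Cross products: d1=-1012.62, d2=-225.45, d3=-212.56, d4=-999.73
d1*d2 < 0 and d3*d4 < 0? no

No, they don't intersect


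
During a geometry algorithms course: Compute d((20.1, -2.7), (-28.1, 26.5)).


dx=-48.2, dy=29.2
d^2 = (-48.2)^2 + 29.2^2 = 3175.88
d = sqrt(3175.88) = 56.3549

56.3549


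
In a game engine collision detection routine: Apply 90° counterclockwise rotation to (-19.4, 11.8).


90° CCW: (x,y) -> (-y, x)
(-19.4,11.8) -> (-11.8, -19.4)

(-11.8, -19.4)


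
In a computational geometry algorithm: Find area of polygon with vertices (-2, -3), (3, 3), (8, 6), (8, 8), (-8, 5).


Shoelace sum: ((-2)*3 - 3*(-3)) + (3*6 - 8*3) + (8*8 - 8*6) + (8*5 - (-8)*8) + ((-8)*(-3) - (-2)*5)
= 151
Area = |151|/2 = 75.5

75.5


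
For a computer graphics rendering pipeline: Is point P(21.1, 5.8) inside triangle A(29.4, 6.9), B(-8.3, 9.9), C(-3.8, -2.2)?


Cross products: AB x AP = 66.37, BC x BP = 337.29, CA x CP = 39.01
All same sign? yes

Yes, inside


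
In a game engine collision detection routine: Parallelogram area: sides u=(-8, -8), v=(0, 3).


|u x v| = |(-8)*3 - (-8)*0|
= |(-24) - 0| = 24

24


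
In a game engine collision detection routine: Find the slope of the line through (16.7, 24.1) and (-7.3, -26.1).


slope = (y2-y1)/(x2-x1) = ((-26.1)-24.1)/((-7.3)-16.7) = (-50.2)/(-24) = 2.0917

2.0917


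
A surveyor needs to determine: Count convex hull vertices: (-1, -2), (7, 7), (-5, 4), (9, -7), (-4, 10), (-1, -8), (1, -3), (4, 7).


Convex hull vertices (CCW): (-5, 4), (-1, -8), (9, -7), (7, 7), (-4, 10)
Count = 5

5


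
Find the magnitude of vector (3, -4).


|u| = sqrt(3^2 + (-4)^2) = sqrt(25) = 5

5


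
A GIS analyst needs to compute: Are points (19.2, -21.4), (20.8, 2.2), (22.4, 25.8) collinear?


Cross product: (20.8-19.2)*(25.8-(-21.4)) - (2.2-(-21.4))*(22.4-19.2)
= 0

Yes, collinear


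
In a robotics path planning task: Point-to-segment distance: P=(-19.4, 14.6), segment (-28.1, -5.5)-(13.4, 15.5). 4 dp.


Project P onto AB: t = 0.362 (clamped to [0,1])
Closest point on segment: (-13.076, 2.1025)
Distance: 14.0064

14.0064


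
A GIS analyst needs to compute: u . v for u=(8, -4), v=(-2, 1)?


u . v = u_x*v_x + u_y*v_y = 8*(-2) + (-4)*1
= (-16) + (-4) = -20

-20


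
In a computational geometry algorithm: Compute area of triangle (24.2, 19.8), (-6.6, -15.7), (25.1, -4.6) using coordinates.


Area = |x_A(y_B-y_C) + x_B(y_C-y_A) + x_C(y_A-y_B)|/2
= |(-268.62) + 161.04 + 891.05|/2
= 783.47/2 = 391.735

391.735


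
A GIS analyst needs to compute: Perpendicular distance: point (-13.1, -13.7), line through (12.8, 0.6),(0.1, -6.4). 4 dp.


|cross product| = 0.31
|line direction| = sqrt(210.29) = 14.5014
Distance = 0.31/sqrt(210.29) = 0.0214

0.0214


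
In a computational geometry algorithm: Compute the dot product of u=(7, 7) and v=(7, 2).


u . v = u_x*v_x + u_y*v_y = 7*7 + 7*2
= 49 + 14 = 63

63


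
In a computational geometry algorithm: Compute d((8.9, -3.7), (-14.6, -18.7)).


dx=-23.5, dy=-15
d^2 = (-23.5)^2 + (-15)^2 = 777.25
d = sqrt(777.25) = 27.8792

27.8792


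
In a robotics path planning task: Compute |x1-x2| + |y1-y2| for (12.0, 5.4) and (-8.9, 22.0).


|12-(-8.9)| + |5.4-22| = 20.9 + 16.6 = 37.5

37.5


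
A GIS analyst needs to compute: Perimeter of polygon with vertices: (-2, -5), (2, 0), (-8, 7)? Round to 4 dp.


Sides: (-2, -5)->(2, 0): sqrt(41) = 6.403124, (2, 0)->(-8, 7): sqrt(149) = 12.206556, (-8, 7)->(-2, -5): sqrt(180) = 13.416408
Sum = 32.026088
Perimeter = 32.0261

32.0261


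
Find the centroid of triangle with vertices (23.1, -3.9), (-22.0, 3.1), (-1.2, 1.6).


Centroid = ((x_A+x_B+x_C)/3, (y_A+y_B+y_C)/3)
= ((23.1+(-22)+(-1.2))/3, ((-3.9)+3.1+1.6)/3)
= (-0.0333, 0.2667)

(-0.0333, 0.2667)


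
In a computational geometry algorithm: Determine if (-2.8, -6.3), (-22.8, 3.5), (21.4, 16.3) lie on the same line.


Cross product: ((-22.8)-(-2.8))*(16.3-(-6.3)) - (3.5-(-6.3))*(21.4-(-2.8))
= -689.16

No, not collinear


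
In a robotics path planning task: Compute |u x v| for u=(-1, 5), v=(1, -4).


|u x v| = |(-1)*(-4) - 5*1|
= |4 - 5| = 1

1


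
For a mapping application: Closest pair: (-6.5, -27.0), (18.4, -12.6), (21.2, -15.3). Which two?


d(P0,P1) = 28.764, d(P0,P2) = 30.0696, d(P1,P2) = 3.8897
Closest: P1 and P2

Closest pair: (18.4, -12.6) and (21.2, -15.3), distance = 3.8897


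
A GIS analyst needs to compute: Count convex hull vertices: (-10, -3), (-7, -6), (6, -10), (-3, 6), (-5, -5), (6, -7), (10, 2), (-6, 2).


Convex hull vertices (CCW): (-10, -3), (-7, -6), (6, -10), (10, 2), (-3, 6)
Count = 5

5


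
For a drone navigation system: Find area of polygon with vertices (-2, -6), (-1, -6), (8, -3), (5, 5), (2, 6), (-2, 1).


Shoelace sum: ((-2)*(-6) - (-1)*(-6)) + ((-1)*(-3) - 8*(-6)) + (8*5 - 5*(-3)) + (5*6 - 2*5) + (2*1 - (-2)*6) + ((-2)*(-6) - (-2)*1)
= 160
Area = |160|/2 = 80

80


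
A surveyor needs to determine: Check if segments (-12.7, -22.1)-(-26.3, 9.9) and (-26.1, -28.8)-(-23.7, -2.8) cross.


Cross products: d1=-332.32, d2=98.08, d3=519.92, d4=89.52
d1*d2 < 0 and d3*d4 < 0? no

No, they don't intersect


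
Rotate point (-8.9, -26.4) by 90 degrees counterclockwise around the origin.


90° CCW: (x,y) -> (-y, x)
(-8.9,-26.4) -> (26.4, -8.9)

(26.4, -8.9)


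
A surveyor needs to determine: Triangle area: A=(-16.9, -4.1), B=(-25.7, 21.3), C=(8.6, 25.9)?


Area = |x_A(y_B-y_C) + x_B(y_C-y_A) + x_C(y_A-y_B)|/2
= |77.74 + (-771) + (-218.44)|/2
= 911.7/2 = 455.85

455.85


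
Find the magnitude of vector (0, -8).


|u| = sqrt(0^2 + (-8)^2) = sqrt(64) = 8

8


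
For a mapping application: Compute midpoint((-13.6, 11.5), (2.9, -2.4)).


M = (((-13.6)+2.9)/2, (11.5+(-2.4))/2)
= (-5.35, 4.55)

(-5.35, 4.55)


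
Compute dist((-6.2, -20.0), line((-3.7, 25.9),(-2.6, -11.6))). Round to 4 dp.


|cross product| = 144.24
|line direction| = sqrt(1407.46) = 37.5161
Distance = 144.24/sqrt(1407.46) = 3.8447

3.8447


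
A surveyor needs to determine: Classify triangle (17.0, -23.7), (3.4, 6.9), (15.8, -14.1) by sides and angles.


Side lengths squared: AB^2=1121.32, BC^2=594.76, CA^2=93.6
Sorted: [93.6, 594.76, 1121.32]
By sides: Scalene, By angles: Obtuse

Scalene, Obtuse


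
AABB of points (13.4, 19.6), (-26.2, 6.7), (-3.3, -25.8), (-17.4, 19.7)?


x range: [-26.2, 13.4]
y range: [-25.8, 19.7]
Bounding box: (-26.2,-25.8) to (13.4,19.7)

(-26.2,-25.8) to (13.4,19.7)


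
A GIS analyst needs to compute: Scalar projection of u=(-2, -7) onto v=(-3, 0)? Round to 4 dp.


u.v = 6, |v| = sqrt(9) = 3
Scalar projection = u.v / |v| = 6 / sqrt(9) = 2

2


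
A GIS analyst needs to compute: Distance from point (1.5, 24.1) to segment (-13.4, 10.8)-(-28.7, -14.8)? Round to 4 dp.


Project P onto AB: t = 0 (clamped to [0,1])
Closest point on segment: (-13.4, 10.8)
Distance: 19.9725

19.9725


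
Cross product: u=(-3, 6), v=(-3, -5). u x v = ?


u x v = u_x*v_y - u_y*v_x = (-3)*(-5) - 6*(-3)
= 15 - (-18) = 33

33


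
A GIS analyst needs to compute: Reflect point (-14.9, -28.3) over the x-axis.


Reflection over x-axis: (x,y) -> (x,-y)
(-14.9, -28.3) -> (-14.9, 28.3)

(-14.9, 28.3)


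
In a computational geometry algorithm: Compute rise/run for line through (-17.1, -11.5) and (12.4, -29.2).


slope = (y2-y1)/(x2-x1) = ((-29.2)-(-11.5))/(12.4-(-17.1)) = (-17.7)/29.5 = -0.6

-0.6


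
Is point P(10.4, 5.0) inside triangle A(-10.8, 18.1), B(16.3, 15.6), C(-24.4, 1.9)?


Cross products: AB x AP = -302.01, BC x BP = 350.59, CA x CP = -521.6
All same sign? no

No, outside


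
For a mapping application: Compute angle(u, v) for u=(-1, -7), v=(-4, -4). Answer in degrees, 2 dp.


u.v = 32, |u| = sqrt(50) = 7.0711, |v| = sqrt(32) = 5.6569
cos(theta) = u.v/(|u||v|) = 32/sqrt(1600) = 0.8
theta = acos(0.8) = 36.87 degrees

36.87 degrees


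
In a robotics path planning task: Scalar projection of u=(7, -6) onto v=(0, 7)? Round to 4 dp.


u.v = -42, |v| = sqrt(49) = 7
Scalar projection = u.v / |v| = -42 / sqrt(49) = -6

-6


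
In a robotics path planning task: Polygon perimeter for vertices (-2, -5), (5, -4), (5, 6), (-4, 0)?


Sides: (-2, -5)->(5, -4): sqrt(50) = 7.071068, (5, -4)->(5, 6): sqrt(100) = 10, (5, 6)->(-4, 0): sqrt(117) = 10.816654, (-4, 0)->(-2, -5): sqrt(29) = 5.385165
Sum = 33.272887
Perimeter = 33.2729

33.2729


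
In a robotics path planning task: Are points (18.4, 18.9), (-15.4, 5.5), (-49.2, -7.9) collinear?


Cross product: ((-15.4)-18.4)*((-7.9)-18.9) - (5.5-18.9)*((-49.2)-18.4)
= 0

Yes, collinear


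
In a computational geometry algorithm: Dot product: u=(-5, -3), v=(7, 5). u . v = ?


u . v = u_x*v_x + u_y*v_y = (-5)*7 + (-3)*5
= (-35) + (-15) = -50

-50


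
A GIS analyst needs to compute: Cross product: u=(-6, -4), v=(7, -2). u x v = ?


u x v = u_x*v_y - u_y*v_x = (-6)*(-2) - (-4)*7
= 12 - (-28) = 40

40


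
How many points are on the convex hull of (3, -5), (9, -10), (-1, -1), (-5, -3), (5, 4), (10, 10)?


Convex hull vertices (CCW): (-5, -3), (9, -10), (10, 10)
Count = 3

3


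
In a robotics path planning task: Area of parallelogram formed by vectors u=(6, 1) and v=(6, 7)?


|u x v| = |6*7 - 1*6|
= |42 - 6| = 36

36


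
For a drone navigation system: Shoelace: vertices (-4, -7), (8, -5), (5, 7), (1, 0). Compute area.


Shoelace sum: ((-4)*(-5) - 8*(-7)) + (8*7 - 5*(-5)) + (5*0 - 1*7) + (1*(-7) - (-4)*0)
= 143
Area = |143|/2 = 71.5

71.5


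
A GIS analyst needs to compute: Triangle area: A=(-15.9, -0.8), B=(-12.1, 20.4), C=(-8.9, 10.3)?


Area = |x_A(y_B-y_C) + x_B(y_C-y_A) + x_C(y_A-y_B)|/2
= |(-160.59) + (-134.31) + 188.68|/2
= 106.22/2 = 53.11

53.11
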